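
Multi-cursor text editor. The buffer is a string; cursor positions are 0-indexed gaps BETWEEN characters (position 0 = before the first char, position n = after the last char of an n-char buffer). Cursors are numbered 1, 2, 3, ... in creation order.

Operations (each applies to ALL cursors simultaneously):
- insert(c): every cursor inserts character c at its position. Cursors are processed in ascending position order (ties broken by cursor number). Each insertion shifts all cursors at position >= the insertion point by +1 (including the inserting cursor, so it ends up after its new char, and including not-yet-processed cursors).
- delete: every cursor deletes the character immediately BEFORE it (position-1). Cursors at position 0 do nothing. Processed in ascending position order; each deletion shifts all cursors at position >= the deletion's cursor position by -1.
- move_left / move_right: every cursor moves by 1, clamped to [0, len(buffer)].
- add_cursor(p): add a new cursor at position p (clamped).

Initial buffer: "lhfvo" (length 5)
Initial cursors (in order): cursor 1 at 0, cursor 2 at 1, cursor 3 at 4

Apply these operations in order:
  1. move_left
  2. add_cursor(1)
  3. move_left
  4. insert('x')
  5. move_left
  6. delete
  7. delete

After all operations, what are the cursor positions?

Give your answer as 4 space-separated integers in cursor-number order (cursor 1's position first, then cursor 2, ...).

Answer: 0 0 1 0

Derivation:
After op 1 (move_left): buffer="lhfvo" (len 5), cursors c1@0 c2@0 c3@3, authorship .....
After op 2 (add_cursor(1)): buffer="lhfvo" (len 5), cursors c1@0 c2@0 c4@1 c3@3, authorship .....
After op 3 (move_left): buffer="lhfvo" (len 5), cursors c1@0 c2@0 c4@0 c3@2, authorship .....
After op 4 (insert('x')): buffer="xxxlhxfvo" (len 9), cursors c1@3 c2@3 c4@3 c3@6, authorship 124..3...
After op 5 (move_left): buffer="xxxlhxfvo" (len 9), cursors c1@2 c2@2 c4@2 c3@5, authorship 124..3...
After op 6 (delete): buffer="xlxfvo" (len 6), cursors c1@0 c2@0 c4@0 c3@2, authorship 4.3...
After op 7 (delete): buffer="xxfvo" (len 5), cursors c1@0 c2@0 c4@0 c3@1, authorship 43...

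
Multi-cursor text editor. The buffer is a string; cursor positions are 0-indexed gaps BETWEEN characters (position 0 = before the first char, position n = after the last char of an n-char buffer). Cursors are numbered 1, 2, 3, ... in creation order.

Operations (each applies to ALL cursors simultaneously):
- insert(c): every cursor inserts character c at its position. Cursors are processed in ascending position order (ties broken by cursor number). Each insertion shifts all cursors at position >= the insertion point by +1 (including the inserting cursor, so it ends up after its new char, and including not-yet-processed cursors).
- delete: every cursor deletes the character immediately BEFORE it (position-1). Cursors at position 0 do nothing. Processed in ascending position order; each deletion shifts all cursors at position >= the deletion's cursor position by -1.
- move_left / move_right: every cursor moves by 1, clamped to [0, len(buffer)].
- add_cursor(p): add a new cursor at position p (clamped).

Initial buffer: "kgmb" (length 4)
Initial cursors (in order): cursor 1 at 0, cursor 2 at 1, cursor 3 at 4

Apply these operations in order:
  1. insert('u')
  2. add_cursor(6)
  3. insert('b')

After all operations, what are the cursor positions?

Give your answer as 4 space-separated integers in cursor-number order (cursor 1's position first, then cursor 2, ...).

After op 1 (insert('u')): buffer="ukugmbu" (len 7), cursors c1@1 c2@3 c3@7, authorship 1.2...3
After op 2 (add_cursor(6)): buffer="ukugmbu" (len 7), cursors c1@1 c2@3 c4@6 c3@7, authorship 1.2...3
After op 3 (insert('b')): buffer="ubkubgmbbub" (len 11), cursors c1@2 c2@5 c4@9 c3@11, authorship 11.22...433

Answer: 2 5 11 9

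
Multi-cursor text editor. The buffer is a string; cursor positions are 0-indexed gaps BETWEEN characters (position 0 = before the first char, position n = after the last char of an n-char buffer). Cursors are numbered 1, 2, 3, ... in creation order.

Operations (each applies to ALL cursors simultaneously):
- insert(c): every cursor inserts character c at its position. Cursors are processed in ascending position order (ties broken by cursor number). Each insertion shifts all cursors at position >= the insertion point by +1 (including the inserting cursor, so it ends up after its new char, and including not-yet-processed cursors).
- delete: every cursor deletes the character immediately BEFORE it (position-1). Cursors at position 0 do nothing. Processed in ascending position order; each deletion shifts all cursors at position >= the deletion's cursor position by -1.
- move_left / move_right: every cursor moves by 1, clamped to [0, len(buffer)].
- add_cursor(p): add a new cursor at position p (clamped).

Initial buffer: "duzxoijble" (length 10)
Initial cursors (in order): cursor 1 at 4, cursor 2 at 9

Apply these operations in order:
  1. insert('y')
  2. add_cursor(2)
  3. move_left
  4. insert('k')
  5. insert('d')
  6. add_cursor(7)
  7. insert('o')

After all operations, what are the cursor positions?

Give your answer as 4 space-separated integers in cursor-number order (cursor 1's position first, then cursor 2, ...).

After op 1 (insert('y')): buffer="duzxyoijblye" (len 12), cursors c1@5 c2@11, authorship ....1.....2.
After op 2 (add_cursor(2)): buffer="duzxyoijblye" (len 12), cursors c3@2 c1@5 c2@11, authorship ....1.....2.
After op 3 (move_left): buffer="duzxyoijblye" (len 12), cursors c3@1 c1@4 c2@10, authorship ....1.....2.
After op 4 (insert('k')): buffer="dkuzxkyoijblkye" (len 15), cursors c3@2 c1@6 c2@13, authorship .3...11.....22.
After op 5 (insert('d')): buffer="dkduzxkdyoijblkdye" (len 18), cursors c3@3 c1@8 c2@16, authorship .33...111.....222.
After op 6 (add_cursor(7)): buffer="dkduzxkdyoijblkdye" (len 18), cursors c3@3 c4@7 c1@8 c2@16, authorship .33...111.....222.
After op 7 (insert('o')): buffer="dkdouzxkodoyoijblkdoye" (len 22), cursors c3@4 c4@9 c1@11 c2@20, authorship .333...14111.....2222.

Answer: 11 20 4 9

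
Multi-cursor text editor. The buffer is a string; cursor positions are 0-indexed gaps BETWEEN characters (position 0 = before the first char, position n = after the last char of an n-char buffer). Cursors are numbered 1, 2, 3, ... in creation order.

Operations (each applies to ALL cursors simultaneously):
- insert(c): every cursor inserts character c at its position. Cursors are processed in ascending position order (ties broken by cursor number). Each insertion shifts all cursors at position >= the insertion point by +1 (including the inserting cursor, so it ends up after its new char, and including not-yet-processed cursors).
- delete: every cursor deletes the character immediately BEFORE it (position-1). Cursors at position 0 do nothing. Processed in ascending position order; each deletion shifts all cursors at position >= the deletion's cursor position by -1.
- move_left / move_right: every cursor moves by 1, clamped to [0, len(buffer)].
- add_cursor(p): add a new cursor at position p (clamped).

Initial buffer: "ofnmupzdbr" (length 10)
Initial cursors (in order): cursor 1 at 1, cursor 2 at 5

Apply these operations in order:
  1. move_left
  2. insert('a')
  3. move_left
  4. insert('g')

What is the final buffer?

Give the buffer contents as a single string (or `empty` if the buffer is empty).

After op 1 (move_left): buffer="ofnmupzdbr" (len 10), cursors c1@0 c2@4, authorship ..........
After op 2 (insert('a')): buffer="aofnmaupzdbr" (len 12), cursors c1@1 c2@6, authorship 1....2......
After op 3 (move_left): buffer="aofnmaupzdbr" (len 12), cursors c1@0 c2@5, authorship 1....2......
After op 4 (insert('g')): buffer="gaofnmgaupzdbr" (len 14), cursors c1@1 c2@7, authorship 11....22......

Answer: gaofnmgaupzdbr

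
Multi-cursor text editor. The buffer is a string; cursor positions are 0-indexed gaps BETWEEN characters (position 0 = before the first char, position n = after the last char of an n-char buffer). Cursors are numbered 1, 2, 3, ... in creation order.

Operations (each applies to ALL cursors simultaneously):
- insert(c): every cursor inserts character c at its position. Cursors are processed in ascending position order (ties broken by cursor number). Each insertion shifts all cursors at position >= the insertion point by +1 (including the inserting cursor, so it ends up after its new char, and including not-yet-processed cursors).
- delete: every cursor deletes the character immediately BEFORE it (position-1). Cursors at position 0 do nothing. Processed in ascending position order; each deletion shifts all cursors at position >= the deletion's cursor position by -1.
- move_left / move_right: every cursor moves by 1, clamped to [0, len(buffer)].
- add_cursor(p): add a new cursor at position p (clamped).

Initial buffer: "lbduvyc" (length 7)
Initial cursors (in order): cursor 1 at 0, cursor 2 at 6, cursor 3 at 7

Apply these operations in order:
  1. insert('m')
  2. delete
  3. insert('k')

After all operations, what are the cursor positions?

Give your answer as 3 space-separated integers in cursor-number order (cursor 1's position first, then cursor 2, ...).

Answer: 1 8 10

Derivation:
After op 1 (insert('m')): buffer="mlbduvymcm" (len 10), cursors c1@1 c2@8 c3@10, authorship 1......2.3
After op 2 (delete): buffer="lbduvyc" (len 7), cursors c1@0 c2@6 c3@7, authorship .......
After op 3 (insert('k')): buffer="klbduvykck" (len 10), cursors c1@1 c2@8 c3@10, authorship 1......2.3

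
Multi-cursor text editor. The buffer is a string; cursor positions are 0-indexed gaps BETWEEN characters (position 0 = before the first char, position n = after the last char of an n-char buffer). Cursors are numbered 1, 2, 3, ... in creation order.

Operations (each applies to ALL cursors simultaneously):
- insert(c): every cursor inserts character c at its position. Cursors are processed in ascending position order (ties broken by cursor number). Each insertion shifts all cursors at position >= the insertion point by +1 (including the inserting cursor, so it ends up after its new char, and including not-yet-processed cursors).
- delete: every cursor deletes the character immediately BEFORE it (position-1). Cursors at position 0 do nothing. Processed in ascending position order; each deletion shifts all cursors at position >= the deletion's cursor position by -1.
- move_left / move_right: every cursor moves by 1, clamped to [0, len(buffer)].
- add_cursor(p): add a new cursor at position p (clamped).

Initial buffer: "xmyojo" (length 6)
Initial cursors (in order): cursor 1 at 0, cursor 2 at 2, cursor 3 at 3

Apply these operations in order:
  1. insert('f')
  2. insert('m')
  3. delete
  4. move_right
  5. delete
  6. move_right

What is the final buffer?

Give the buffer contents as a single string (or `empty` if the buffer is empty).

After op 1 (insert('f')): buffer="fxmfyfojo" (len 9), cursors c1@1 c2@4 c3@6, authorship 1..2.3...
After op 2 (insert('m')): buffer="fmxmfmyfmojo" (len 12), cursors c1@2 c2@6 c3@9, authorship 11..22.33...
After op 3 (delete): buffer="fxmfyfojo" (len 9), cursors c1@1 c2@4 c3@6, authorship 1..2.3...
After op 4 (move_right): buffer="fxmfyfojo" (len 9), cursors c1@2 c2@5 c3@7, authorship 1..2.3...
After op 5 (delete): buffer="fmffjo" (len 6), cursors c1@1 c2@3 c3@4, authorship 1.23..
After op 6 (move_right): buffer="fmffjo" (len 6), cursors c1@2 c2@4 c3@5, authorship 1.23..

Answer: fmffjo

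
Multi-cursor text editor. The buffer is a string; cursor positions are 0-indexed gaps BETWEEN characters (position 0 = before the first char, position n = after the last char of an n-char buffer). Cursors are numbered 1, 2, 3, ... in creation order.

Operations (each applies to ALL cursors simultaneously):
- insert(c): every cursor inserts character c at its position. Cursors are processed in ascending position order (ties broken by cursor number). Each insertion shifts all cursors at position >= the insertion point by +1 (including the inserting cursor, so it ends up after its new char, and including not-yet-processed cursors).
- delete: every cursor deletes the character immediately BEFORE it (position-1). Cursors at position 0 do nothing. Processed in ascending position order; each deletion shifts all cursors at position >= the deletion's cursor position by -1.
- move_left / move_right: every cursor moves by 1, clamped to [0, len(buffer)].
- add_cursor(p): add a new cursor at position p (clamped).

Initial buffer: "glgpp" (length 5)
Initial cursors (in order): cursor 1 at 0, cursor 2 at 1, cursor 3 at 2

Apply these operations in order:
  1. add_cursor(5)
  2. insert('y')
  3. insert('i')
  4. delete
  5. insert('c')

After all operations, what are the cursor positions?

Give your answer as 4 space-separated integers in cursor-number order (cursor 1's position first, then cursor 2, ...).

After op 1 (add_cursor(5)): buffer="glgpp" (len 5), cursors c1@0 c2@1 c3@2 c4@5, authorship .....
After op 2 (insert('y')): buffer="ygylygppy" (len 9), cursors c1@1 c2@3 c3@5 c4@9, authorship 1.2.3...4
After op 3 (insert('i')): buffer="yigyilyigppyi" (len 13), cursors c1@2 c2@5 c3@8 c4@13, authorship 11.22.33...44
After op 4 (delete): buffer="ygylygppy" (len 9), cursors c1@1 c2@3 c3@5 c4@9, authorship 1.2.3...4
After op 5 (insert('c')): buffer="ycgyclycgppyc" (len 13), cursors c1@2 c2@5 c3@8 c4@13, authorship 11.22.33...44

Answer: 2 5 8 13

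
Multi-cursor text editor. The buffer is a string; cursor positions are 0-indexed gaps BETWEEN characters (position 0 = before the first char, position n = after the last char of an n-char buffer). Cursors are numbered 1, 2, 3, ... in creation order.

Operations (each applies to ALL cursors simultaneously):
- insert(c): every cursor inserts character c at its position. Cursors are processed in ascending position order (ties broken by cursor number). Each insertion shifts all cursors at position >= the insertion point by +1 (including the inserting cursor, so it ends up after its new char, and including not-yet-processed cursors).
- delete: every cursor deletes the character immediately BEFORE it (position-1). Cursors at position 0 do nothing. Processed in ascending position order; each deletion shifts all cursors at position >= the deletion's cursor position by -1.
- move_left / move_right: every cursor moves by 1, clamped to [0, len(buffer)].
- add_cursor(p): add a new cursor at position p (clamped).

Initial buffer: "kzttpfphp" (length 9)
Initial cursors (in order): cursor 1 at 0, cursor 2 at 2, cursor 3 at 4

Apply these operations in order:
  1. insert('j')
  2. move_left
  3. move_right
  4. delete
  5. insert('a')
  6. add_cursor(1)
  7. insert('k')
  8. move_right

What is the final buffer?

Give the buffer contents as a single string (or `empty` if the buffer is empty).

Answer: akkkzakttakpfphp

Derivation:
After op 1 (insert('j')): buffer="jkzjttjpfphp" (len 12), cursors c1@1 c2@4 c3@7, authorship 1..2..3.....
After op 2 (move_left): buffer="jkzjttjpfphp" (len 12), cursors c1@0 c2@3 c3@6, authorship 1..2..3.....
After op 3 (move_right): buffer="jkzjttjpfphp" (len 12), cursors c1@1 c2@4 c3@7, authorship 1..2..3.....
After op 4 (delete): buffer="kzttpfphp" (len 9), cursors c1@0 c2@2 c3@4, authorship .........
After op 5 (insert('a')): buffer="akzattapfphp" (len 12), cursors c1@1 c2@4 c3@7, authorship 1..2..3.....
After op 6 (add_cursor(1)): buffer="akzattapfphp" (len 12), cursors c1@1 c4@1 c2@4 c3@7, authorship 1..2..3.....
After op 7 (insert('k')): buffer="akkkzakttakpfphp" (len 16), cursors c1@3 c4@3 c2@7 c3@11, authorship 114..22..33.....
After op 8 (move_right): buffer="akkkzakttakpfphp" (len 16), cursors c1@4 c4@4 c2@8 c3@12, authorship 114..22..33.....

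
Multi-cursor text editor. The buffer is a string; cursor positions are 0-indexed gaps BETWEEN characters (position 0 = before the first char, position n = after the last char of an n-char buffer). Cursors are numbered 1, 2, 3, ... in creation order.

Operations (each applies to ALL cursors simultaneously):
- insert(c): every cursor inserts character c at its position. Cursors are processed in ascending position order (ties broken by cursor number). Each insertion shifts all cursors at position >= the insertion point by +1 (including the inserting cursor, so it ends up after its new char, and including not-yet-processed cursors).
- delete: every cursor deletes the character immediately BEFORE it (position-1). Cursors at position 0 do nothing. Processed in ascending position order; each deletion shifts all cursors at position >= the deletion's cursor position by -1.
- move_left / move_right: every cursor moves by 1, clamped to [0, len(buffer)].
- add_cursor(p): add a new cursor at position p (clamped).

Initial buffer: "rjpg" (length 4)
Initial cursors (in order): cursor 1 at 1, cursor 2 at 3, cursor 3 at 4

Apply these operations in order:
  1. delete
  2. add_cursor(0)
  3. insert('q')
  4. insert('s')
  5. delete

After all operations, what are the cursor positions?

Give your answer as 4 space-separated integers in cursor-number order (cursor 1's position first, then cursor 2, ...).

Answer: 2 5 5 2

Derivation:
After op 1 (delete): buffer="j" (len 1), cursors c1@0 c2@1 c3@1, authorship .
After op 2 (add_cursor(0)): buffer="j" (len 1), cursors c1@0 c4@0 c2@1 c3@1, authorship .
After op 3 (insert('q')): buffer="qqjqq" (len 5), cursors c1@2 c4@2 c2@5 c3@5, authorship 14.23
After op 4 (insert('s')): buffer="qqssjqqss" (len 9), cursors c1@4 c4@4 c2@9 c3@9, authorship 1414.2323
After op 5 (delete): buffer="qqjqq" (len 5), cursors c1@2 c4@2 c2@5 c3@5, authorship 14.23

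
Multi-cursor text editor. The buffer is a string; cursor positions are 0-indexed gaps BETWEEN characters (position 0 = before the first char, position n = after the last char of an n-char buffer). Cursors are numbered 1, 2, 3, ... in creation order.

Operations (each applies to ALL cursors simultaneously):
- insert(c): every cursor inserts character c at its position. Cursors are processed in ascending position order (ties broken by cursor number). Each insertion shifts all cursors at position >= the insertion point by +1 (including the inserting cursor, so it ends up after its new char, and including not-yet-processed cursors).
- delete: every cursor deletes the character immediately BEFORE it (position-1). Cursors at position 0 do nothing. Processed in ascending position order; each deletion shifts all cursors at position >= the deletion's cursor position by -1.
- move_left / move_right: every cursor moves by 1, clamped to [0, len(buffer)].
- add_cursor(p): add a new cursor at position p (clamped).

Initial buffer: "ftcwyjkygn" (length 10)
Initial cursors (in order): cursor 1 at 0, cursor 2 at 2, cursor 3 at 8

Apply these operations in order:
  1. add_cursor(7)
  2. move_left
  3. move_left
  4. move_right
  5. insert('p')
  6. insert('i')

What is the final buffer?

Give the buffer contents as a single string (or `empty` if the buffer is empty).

After op 1 (add_cursor(7)): buffer="ftcwyjkygn" (len 10), cursors c1@0 c2@2 c4@7 c3@8, authorship ..........
After op 2 (move_left): buffer="ftcwyjkygn" (len 10), cursors c1@0 c2@1 c4@6 c3@7, authorship ..........
After op 3 (move_left): buffer="ftcwyjkygn" (len 10), cursors c1@0 c2@0 c4@5 c3@6, authorship ..........
After op 4 (move_right): buffer="ftcwyjkygn" (len 10), cursors c1@1 c2@1 c4@6 c3@7, authorship ..........
After op 5 (insert('p')): buffer="fpptcwyjpkpygn" (len 14), cursors c1@3 c2@3 c4@9 c3@11, authorship .12.....4.3...
After op 6 (insert('i')): buffer="fppiitcwyjpikpiygn" (len 18), cursors c1@5 c2@5 c4@12 c3@15, authorship .1212.....44.33...

Answer: fppiitcwyjpikpiygn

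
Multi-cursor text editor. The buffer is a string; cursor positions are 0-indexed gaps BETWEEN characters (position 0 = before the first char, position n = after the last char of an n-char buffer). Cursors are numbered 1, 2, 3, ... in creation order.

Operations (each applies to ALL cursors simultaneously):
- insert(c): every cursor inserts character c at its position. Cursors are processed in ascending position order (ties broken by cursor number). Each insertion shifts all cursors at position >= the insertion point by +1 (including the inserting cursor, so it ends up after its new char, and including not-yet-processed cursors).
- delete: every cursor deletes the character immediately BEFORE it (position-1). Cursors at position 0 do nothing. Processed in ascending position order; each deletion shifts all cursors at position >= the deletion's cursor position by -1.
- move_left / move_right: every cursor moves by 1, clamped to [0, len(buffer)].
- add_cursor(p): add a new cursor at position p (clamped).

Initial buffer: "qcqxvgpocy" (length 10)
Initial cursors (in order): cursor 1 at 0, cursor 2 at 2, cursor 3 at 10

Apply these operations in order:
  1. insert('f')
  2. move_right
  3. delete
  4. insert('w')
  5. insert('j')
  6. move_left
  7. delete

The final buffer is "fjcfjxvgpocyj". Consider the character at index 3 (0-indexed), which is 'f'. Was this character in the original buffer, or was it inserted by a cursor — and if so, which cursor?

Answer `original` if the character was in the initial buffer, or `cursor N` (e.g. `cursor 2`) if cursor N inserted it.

Answer: cursor 2

Derivation:
After op 1 (insert('f')): buffer="fqcfqxvgpocyf" (len 13), cursors c1@1 c2@4 c3@13, authorship 1..2........3
After op 2 (move_right): buffer="fqcfqxvgpocyf" (len 13), cursors c1@2 c2@5 c3@13, authorship 1..2........3
After op 3 (delete): buffer="fcfxvgpocy" (len 10), cursors c1@1 c2@3 c3@10, authorship 1.2.......
After op 4 (insert('w')): buffer="fwcfwxvgpocyw" (len 13), cursors c1@2 c2@5 c3@13, authorship 11.22.......3
After op 5 (insert('j')): buffer="fwjcfwjxvgpocywj" (len 16), cursors c1@3 c2@7 c3@16, authorship 111.222.......33
After op 6 (move_left): buffer="fwjcfwjxvgpocywj" (len 16), cursors c1@2 c2@6 c3@15, authorship 111.222.......33
After op 7 (delete): buffer="fjcfjxvgpocyj" (len 13), cursors c1@1 c2@4 c3@12, authorship 11.22.......3
Authorship (.=original, N=cursor N): 1 1 . 2 2 . . . . . . . 3
Index 3: author = 2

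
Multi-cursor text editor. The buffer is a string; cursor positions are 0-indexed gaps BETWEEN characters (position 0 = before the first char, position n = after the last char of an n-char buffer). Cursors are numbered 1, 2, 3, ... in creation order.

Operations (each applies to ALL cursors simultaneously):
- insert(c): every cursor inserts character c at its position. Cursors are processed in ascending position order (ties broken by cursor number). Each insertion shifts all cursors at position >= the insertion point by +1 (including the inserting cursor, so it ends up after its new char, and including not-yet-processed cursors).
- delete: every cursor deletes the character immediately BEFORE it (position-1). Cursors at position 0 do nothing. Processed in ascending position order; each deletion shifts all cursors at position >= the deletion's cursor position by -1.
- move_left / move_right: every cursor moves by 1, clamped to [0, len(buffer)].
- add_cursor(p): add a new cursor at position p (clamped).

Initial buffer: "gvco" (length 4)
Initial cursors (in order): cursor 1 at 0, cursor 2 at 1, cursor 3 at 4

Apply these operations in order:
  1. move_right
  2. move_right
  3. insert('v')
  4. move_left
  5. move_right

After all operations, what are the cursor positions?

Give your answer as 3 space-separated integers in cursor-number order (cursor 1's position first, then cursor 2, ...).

Answer: 3 5 7

Derivation:
After op 1 (move_right): buffer="gvco" (len 4), cursors c1@1 c2@2 c3@4, authorship ....
After op 2 (move_right): buffer="gvco" (len 4), cursors c1@2 c2@3 c3@4, authorship ....
After op 3 (insert('v')): buffer="gvvcvov" (len 7), cursors c1@3 c2@5 c3@7, authorship ..1.2.3
After op 4 (move_left): buffer="gvvcvov" (len 7), cursors c1@2 c2@4 c3@6, authorship ..1.2.3
After op 5 (move_right): buffer="gvvcvov" (len 7), cursors c1@3 c2@5 c3@7, authorship ..1.2.3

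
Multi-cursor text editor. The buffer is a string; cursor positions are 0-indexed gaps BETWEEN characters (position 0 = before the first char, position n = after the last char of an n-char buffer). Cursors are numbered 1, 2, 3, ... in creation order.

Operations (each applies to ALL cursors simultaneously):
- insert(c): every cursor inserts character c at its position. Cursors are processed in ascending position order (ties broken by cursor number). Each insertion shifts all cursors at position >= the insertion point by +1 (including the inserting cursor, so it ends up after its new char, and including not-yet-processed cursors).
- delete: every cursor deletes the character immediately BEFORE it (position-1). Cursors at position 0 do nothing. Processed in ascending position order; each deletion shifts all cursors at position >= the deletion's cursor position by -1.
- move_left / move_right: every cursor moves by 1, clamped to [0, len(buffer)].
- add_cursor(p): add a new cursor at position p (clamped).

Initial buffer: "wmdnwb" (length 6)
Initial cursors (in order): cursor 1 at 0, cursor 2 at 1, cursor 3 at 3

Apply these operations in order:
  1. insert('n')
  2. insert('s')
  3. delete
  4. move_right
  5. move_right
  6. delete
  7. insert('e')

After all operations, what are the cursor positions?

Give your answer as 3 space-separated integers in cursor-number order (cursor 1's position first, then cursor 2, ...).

Answer: 3 5 8

Derivation:
After op 1 (insert('n')): buffer="nwnmdnnwb" (len 9), cursors c1@1 c2@3 c3@6, authorship 1.2..3...
After op 2 (insert('s')): buffer="nswnsmdnsnwb" (len 12), cursors c1@2 c2@5 c3@9, authorship 11.22..33...
After op 3 (delete): buffer="nwnmdnnwb" (len 9), cursors c1@1 c2@3 c3@6, authorship 1.2..3...
After op 4 (move_right): buffer="nwnmdnnwb" (len 9), cursors c1@2 c2@4 c3@7, authorship 1.2..3...
After op 5 (move_right): buffer="nwnmdnnwb" (len 9), cursors c1@3 c2@5 c3@8, authorship 1.2..3...
After op 6 (delete): buffer="nwmnnb" (len 6), cursors c1@2 c2@3 c3@5, authorship 1..3..
After op 7 (insert('e')): buffer="nwemenneb" (len 9), cursors c1@3 c2@5 c3@8, authorship 1.1.23.3.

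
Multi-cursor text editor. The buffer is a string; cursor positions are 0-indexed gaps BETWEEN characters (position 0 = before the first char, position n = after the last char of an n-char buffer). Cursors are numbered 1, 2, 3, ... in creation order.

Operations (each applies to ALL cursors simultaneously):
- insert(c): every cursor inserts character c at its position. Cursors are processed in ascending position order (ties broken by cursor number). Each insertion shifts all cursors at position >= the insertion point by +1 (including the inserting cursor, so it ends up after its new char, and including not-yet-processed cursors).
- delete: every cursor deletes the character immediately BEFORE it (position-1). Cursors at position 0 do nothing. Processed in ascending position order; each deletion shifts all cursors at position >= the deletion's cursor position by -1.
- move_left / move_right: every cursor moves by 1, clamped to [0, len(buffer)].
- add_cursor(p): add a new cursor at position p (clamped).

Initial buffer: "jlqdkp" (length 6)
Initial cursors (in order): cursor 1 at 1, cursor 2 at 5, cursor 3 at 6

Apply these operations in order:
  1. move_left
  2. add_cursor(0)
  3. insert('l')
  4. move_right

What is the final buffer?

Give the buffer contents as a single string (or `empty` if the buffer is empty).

Answer: lljlqdlklp

Derivation:
After op 1 (move_left): buffer="jlqdkp" (len 6), cursors c1@0 c2@4 c3@5, authorship ......
After op 2 (add_cursor(0)): buffer="jlqdkp" (len 6), cursors c1@0 c4@0 c2@4 c3@5, authorship ......
After op 3 (insert('l')): buffer="lljlqdlklp" (len 10), cursors c1@2 c4@2 c2@7 c3@9, authorship 14....2.3.
After op 4 (move_right): buffer="lljlqdlklp" (len 10), cursors c1@3 c4@3 c2@8 c3@10, authorship 14....2.3.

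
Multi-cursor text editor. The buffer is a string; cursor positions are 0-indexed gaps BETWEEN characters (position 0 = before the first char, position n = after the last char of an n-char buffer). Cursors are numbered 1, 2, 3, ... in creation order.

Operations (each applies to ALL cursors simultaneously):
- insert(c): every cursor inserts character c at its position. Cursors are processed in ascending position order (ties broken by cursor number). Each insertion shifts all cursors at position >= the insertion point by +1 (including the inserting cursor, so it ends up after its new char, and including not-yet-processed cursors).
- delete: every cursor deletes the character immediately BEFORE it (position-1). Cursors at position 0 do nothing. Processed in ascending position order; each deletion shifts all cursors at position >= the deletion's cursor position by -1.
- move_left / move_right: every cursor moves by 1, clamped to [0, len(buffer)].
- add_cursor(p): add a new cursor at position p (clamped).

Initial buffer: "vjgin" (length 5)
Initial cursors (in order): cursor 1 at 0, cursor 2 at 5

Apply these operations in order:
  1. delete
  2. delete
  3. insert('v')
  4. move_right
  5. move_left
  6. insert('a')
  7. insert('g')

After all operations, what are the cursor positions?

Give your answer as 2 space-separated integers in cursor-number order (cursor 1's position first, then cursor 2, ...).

After op 1 (delete): buffer="vjgi" (len 4), cursors c1@0 c2@4, authorship ....
After op 2 (delete): buffer="vjg" (len 3), cursors c1@0 c2@3, authorship ...
After op 3 (insert('v')): buffer="vvjgv" (len 5), cursors c1@1 c2@5, authorship 1...2
After op 4 (move_right): buffer="vvjgv" (len 5), cursors c1@2 c2@5, authorship 1...2
After op 5 (move_left): buffer="vvjgv" (len 5), cursors c1@1 c2@4, authorship 1...2
After op 6 (insert('a')): buffer="vavjgav" (len 7), cursors c1@2 c2@6, authorship 11...22
After op 7 (insert('g')): buffer="vagvjgagv" (len 9), cursors c1@3 c2@8, authorship 111...222

Answer: 3 8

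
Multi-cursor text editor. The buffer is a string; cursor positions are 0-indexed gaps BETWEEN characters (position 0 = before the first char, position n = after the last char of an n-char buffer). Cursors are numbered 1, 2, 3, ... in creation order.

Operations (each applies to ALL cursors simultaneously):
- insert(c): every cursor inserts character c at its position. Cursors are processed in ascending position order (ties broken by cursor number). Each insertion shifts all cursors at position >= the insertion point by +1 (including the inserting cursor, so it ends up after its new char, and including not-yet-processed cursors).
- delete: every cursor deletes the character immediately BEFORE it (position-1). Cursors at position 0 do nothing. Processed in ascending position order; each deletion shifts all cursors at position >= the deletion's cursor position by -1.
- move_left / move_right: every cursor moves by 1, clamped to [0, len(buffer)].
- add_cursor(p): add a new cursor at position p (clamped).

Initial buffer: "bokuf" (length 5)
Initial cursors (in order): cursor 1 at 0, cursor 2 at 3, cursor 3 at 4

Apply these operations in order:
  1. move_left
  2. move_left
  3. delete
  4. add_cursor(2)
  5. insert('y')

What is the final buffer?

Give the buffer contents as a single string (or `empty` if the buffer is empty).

Answer: yyykuyf

Derivation:
After op 1 (move_left): buffer="bokuf" (len 5), cursors c1@0 c2@2 c3@3, authorship .....
After op 2 (move_left): buffer="bokuf" (len 5), cursors c1@0 c2@1 c3@2, authorship .....
After op 3 (delete): buffer="kuf" (len 3), cursors c1@0 c2@0 c3@0, authorship ...
After op 4 (add_cursor(2)): buffer="kuf" (len 3), cursors c1@0 c2@0 c3@0 c4@2, authorship ...
After op 5 (insert('y')): buffer="yyykuyf" (len 7), cursors c1@3 c2@3 c3@3 c4@6, authorship 123..4.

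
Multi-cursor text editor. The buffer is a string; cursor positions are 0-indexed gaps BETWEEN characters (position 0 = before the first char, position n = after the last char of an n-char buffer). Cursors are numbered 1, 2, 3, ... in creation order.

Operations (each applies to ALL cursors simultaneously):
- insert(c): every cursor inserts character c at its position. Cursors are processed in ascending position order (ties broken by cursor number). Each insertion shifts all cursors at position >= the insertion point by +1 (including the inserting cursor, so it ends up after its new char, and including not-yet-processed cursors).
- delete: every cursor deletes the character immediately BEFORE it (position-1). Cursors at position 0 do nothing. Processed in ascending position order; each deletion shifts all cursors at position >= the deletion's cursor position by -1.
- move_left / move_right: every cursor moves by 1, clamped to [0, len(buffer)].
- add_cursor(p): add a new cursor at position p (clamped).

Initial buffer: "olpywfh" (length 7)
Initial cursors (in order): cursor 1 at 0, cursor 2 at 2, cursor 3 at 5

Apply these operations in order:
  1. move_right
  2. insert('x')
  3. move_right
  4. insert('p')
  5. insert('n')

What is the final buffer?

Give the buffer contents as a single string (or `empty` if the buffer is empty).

After op 1 (move_right): buffer="olpywfh" (len 7), cursors c1@1 c2@3 c3@6, authorship .......
After op 2 (insert('x')): buffer="oxlpxywfxh" (len 10), cursors c1@2 c2@5 c3@9, authorship .1..2...3.
After op 3 (move_right): buffer="oxlpxywfxh" (len 10), cursors c1@3 c2@6 c3@10, authorship .1..2...3.
After op 4 (insert('p')): buffer="oxlppxypwfxhp" (len 13), cursors c1@4 c2@8 c3@13, authorship .1.1.2.2..3.3
After op 5 (insert('n')): buffer="oxlpnpxypnwfxhpn" (len 16), cursors c1@5 c2@10 c3@16, authorship .1.11.2.22..3.33

Answer: oxlpnpxypnwfxhpn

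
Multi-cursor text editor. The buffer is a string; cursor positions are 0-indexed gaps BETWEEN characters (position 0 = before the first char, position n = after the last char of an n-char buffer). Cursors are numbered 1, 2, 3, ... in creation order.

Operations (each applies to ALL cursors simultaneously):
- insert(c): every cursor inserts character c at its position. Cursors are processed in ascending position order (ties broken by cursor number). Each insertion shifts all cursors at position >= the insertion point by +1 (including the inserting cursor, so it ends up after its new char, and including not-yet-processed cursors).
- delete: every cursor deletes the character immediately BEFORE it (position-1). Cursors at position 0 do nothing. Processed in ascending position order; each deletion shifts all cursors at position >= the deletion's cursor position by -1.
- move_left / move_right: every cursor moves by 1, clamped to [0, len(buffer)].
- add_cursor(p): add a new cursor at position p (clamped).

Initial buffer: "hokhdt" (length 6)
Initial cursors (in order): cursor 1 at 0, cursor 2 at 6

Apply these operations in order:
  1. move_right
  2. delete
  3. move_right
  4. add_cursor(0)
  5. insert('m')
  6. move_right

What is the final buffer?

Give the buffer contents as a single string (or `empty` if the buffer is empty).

After op 1 (move_right): buffer="hokhdt" (len 6), cursors c1@1 c2@6, authorship ......
After op 2 (delete): buffer="okhd" (len 4), cursors c1@0 c2@4, authorship ....
After op 3 (move_right): buffer="okhd" (len 4), cursors c1@1 c2@4, authorship ....
After op 4 (add_cursor(0)): buffer="okhd" (len 4), cursors c3@0 c1@1 c2@4, authorship ....
After op 5 (insert('m')): buffer="momkhdm" (len 7), cursors c3@1 c1@3 c2@7, authorship 3.1...2
After op 6 (move_right): buffer="momkhdm" (len 7), cursors c3@2 c1@4 c2@7, authorship 3.1...2

Answer: momkhdm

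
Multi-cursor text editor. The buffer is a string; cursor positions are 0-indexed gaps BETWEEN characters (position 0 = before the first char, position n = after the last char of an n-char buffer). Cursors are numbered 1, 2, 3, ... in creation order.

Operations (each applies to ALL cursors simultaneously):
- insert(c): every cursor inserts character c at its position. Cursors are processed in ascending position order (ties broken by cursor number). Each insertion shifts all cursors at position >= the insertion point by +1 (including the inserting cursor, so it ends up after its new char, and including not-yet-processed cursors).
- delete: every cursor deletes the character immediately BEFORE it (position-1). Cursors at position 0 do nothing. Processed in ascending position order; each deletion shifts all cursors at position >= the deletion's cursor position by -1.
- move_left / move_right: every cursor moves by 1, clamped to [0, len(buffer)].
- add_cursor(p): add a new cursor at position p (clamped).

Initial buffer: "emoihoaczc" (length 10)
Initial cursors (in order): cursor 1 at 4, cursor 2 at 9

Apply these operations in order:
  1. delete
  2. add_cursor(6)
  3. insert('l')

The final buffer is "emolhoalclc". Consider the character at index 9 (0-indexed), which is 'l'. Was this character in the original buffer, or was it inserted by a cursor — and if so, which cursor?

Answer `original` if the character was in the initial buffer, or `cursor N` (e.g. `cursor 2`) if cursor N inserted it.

Answer: cursor 2

Derivation:
After op 1 (delete): buffer="emohoacc" (len 8), cursors c1@3 c2@7, authorship ........
After op 2 (add_cursor(6)): buffer="emohoacc" (len 8), cursors c1@3 c3@6 c2@7, authorship ........
After op 3 (insert('l')): buffer="emolhoalclc" (len 11), cursors c1@4 c3@8 c2@10, authorship ...1...3.2.
Authorship (.=original, N=cursor N): . . . 1 . . . 3 . 2 .
Index 9: author = 2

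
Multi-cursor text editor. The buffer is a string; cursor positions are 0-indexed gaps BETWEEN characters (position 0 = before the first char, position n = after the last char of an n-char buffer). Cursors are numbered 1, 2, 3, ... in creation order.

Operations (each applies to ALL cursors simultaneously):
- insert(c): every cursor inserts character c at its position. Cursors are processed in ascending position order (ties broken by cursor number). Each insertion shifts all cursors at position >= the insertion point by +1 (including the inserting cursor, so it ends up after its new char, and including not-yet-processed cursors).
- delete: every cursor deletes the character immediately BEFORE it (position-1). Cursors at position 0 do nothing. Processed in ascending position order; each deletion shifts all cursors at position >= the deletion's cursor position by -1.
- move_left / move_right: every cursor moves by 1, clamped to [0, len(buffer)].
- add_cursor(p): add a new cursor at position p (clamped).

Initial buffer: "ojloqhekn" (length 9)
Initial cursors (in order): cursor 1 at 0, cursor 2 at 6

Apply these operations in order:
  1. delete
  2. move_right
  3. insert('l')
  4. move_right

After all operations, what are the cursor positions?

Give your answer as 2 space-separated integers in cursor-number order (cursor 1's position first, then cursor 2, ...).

After op 1 (delete): buffer="ojloqekn" (len 8), cursors c1@0 c2@5, authorship ........
After op 2 (move_right): buffer="ojloqekn" (len 8), cursors c1@1 c2@6, authorship ........
After op 3 (insert('l')): buffer="oljloqelkn" (len 10), cursors c1@2 c2@8, authorship .1.....2..
After op 4 (move_right): buffer="oljloqelkn" (len 10), cursors c1@3 c2@9, authorship .1.....2..

Answer: 3 9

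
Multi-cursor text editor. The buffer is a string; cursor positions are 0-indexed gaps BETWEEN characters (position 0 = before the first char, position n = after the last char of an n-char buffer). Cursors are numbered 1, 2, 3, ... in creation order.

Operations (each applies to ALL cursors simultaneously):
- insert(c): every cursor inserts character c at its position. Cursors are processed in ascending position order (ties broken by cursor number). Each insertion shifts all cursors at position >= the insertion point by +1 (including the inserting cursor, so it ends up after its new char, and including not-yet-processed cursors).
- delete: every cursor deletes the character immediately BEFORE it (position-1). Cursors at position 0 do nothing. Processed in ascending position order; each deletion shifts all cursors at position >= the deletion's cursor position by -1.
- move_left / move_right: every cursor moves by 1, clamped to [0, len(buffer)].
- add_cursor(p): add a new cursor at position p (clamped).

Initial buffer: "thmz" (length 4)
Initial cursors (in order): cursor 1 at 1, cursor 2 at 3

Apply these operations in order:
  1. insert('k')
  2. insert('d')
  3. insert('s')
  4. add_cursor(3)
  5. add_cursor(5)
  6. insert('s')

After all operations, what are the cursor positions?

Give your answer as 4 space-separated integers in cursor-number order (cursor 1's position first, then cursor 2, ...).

After op 1 (insert('k')): buffer="tkhmkz" (len 6), cursors c1@2 c2@5, authorship .1..2.
After op 2 (insert('d')): buffer="tkdhmkdz" (len 8), cursors c1@3 c2@7, authorship .11..22.
After op 3 (insert('s')): buffer="tkdshmkdsz" (len 10), cursors c1@4 c2@9, authorship .111..222.
After op 4 (add_cursor(3)): buffer="tkdshmkdsz" (len 10), cursors c3@3 c1@4 c2@9, authorship .111..222.
After op 5 (add_cursor(5)): buffer="tkdshmkdsz" (len 10), cursors c3@3 c1@4 c4@5 c2@9, authorship .111..222.
After op 6 (insert('s')): buffer="tkdssshsmkdssz" (len 14), cursors c3@4 c1@6 c4@8 c2@13, authorship .11311.4.2222.

Answer: 6 13 4 8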